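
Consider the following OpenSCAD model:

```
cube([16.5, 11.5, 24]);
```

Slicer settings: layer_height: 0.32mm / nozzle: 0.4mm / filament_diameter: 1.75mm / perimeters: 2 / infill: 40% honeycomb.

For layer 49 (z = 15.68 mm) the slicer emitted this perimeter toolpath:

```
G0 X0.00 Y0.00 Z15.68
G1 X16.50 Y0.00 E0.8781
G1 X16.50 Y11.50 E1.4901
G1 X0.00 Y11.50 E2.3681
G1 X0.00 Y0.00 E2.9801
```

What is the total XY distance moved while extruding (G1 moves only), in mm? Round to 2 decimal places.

Sum the Euclidean lengths of each G1 segment: total = 56.00 mm.

56.00 mm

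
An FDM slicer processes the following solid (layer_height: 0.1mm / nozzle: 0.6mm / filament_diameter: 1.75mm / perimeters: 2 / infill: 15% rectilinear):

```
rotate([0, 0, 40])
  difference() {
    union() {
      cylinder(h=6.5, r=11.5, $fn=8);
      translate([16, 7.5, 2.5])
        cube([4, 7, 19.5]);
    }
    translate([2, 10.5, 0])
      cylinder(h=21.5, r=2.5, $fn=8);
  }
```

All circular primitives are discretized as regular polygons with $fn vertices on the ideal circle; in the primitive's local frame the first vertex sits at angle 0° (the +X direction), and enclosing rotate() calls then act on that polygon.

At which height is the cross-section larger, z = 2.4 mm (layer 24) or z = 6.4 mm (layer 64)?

Layer 24 (z = 2.4): the cylinder: section is a regular 8-gon, circumradius r=11.5 (area = (8/2)·11.500²·sin(360°/8) = 374.06 mm²); the cube at (16, 7.5) does not reach this height (z outside [2.5, 22]); Taking the union: only the r=11.5 cylinder is present, so the union is just that shape — area = 374.06 mm²; the cylinder at (2, 10.5): section is a regular 8-gon, circumradius r=2.5 (area = (8/2)·2.500²·sin(360°/8) = 17.68 mm²); Subtracting the remaining from the first: starting from that combined region (374.06 mm²), the r=2.5 cylinder at (2, 10.5) partially overlaps it — only the 9.57 mm² overlap (of its 17.68 mm²) is removed, clipping the outline — area = 364.49 mm²; (whole slice rotated 40° about Z — lengths, areas and connectivity unchanged). So its area = 364.49 mm². Layer 64 (z = 6.4): the r=11.5 cylinder contributes a regular 8-gon of circumradius 11.5 (area = (8/2)·11.500²·sin(360°/8) = 374.06 mm²); the cube at (16, 7.5) is present — its section is the full 4×7 rectangle (area 28.00 mm²); Taking the union: the 2 present regions are separate (no shared area or edge), so areas and boundary lengths simply add and each stays a separate island — area = 402.06 mm²; the r=2.5 cylinder at (2, 10.5) contributes a regular 8-gon of circumradius 2.5 (area = (8/2)·2.500²·sin(360°/8) = 17.68 mm²); Subtracting the remaining from the first: starting from that combined region (402.06 mm²), the r=2.5 cylinder at (2, 10.5) partially overlaps it — only the 9.57 mm² overlap (of its 17.68 mm²) is removed, clipping the outline — area = 392.49 mm²; (rotated 40° about Z; rotation is an isometry so areas/perimeters/island counts are preserved). So its area = 392.49 mm². Layer 64 is larger (392.49 vs 364.49 mm²).

layer 64 (z = 6.4 mm)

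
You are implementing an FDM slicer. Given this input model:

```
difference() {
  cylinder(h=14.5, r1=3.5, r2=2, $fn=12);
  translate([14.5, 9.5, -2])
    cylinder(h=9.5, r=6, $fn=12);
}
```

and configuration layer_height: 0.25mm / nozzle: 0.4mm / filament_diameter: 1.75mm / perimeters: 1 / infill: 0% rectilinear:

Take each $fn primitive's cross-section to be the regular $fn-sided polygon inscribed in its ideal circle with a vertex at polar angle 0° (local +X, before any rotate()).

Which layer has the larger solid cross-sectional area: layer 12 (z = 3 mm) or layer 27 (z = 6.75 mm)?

layer 12 (z = 3 mm)

Layer 12 (z = 3): the cone contributes a regular 12-gon of circumradius 3.190 (interpolated between r1=3.5 and r2=2 at t=0.207) (area = (12/2)·3.190²·sin(360°/12) = 30.52 mm²); the r=6 cylinder at (14.5, 9.5) contributes a regular 12-gon of circumradius 6 (area = (12/2)·6.000²·sin(360°/12) = 108.00 mm²); Taking the first minus the rest: starting from the cone (30.52 mm²), the r=6 cylinder at (14.5, 9.5) misses the remaining region (no effect) — area = 30.52 mm². So its area = 30.52 mm². Layer 27 (z = 6.75): the cone: at t=0.466 of its height the radius interpolates to r₁+(r₂−r₁)t = 2.802, giving a regular 12-gon of that circumradius (area = (12/2)·2.802²·sin(360°/12) = 23.55 mm²); the r=6 cylinder at (14.5, 9.5) contributes a regular 12-gon of circumradius 6 (area = (12/2)·6.000²·sin(360°/12) = 108.00 mm²); Subtracting the remaining from the first: starting from the cone (23.55 mm²), the r=6 cylinder at (14.5, 9.5) misses the remaining region (no effect) — area = 23.55 mm². So its area = 23.55 mm². Layer 12 is larger (30.52 vs 23.55 mm²).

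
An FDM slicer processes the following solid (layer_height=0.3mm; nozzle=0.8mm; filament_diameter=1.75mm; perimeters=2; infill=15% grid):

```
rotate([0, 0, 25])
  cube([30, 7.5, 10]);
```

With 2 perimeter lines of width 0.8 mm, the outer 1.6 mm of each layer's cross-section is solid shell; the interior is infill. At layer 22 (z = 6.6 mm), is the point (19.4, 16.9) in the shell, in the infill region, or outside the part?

At z = 6.6 mm: the cube (footprint 30×7.5) is included at this height; (whole slice rotated 25° about Z — lengths, areas and connectivity unchanged). Overall, the cross-section is a single solid region. Undo the 25° rotation: the query point maps to (24.725, 7.118) in the un-rotated model frame. The nearest boundary edge runs (30.00, 7.50)→(0.00, 7.50); distance from the point to it = 0.38 mm. The point is inside the cross-section, 0.38 mm from the nearest boundary — within the 1.6 mm shell band (2 × 0.8).

shell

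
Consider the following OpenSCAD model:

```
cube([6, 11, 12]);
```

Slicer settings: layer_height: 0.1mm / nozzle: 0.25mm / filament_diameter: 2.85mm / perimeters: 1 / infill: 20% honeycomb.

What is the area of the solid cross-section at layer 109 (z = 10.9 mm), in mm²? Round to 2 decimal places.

At z = 10.9 mm: the cube is present — its section is the full 6×11 rectangle (area 66.00 mm²). Overall, the cross-section is a single solid region. Net area = 66.00 mm².

66.00 mm²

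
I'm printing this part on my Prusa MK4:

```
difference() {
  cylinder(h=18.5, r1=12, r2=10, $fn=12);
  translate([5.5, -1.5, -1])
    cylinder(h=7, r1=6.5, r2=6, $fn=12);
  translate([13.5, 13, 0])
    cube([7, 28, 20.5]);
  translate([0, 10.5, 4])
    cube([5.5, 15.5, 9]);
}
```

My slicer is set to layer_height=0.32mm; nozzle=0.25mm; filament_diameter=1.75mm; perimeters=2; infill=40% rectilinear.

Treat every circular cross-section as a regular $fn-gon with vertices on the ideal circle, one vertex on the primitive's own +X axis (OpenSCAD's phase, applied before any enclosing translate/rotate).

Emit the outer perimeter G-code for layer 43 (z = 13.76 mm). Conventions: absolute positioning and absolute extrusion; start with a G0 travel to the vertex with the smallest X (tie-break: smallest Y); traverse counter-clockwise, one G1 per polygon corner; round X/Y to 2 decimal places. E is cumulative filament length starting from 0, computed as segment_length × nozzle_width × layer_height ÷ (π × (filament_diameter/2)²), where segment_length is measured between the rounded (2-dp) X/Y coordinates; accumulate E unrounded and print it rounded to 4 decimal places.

At z = 13.76 mm: the cone: at t=0.744 of its height the radius interpolates to r₁+(r₂−r₁)t = 10.512, giving a regular 12-gon of that circumradius; the cone at (5.5, -1.5) is absent (z outside [-1, 6]); the 7×28 cube at (13.5, 13) contributes its full rectangle; the cube at (0, 10.5) does not reach this height (z outside [4, 13]); Taking the first minus the rest: starting from the cone, the 7×28 cube at (13.5, 13) misses the remaining region (no effect) — 1 connected region. The outline is a single polygon with 12 vertices. Extrusion per mm of travel: 0.25 × 0.32 / (π × 0.875²) = 0.033260. Accumulating E over each segment gives final E = 2.1715.

G0 X-10.51 Y0.00 Z13.76
G1 X-9.10 Y-5.26 E0.1811
G1 X-5.26 Y-9.10 E0.3617
G1 X0.00 Y-10.51 E0.5429
G1 X5.26 Y-9.10 E0.7240
G1 X9.10 Y-5.26 E0.9046
G1 X10.51 Y0.00 E1.0857
G1 X9.10 Y5.26 E1.2669
G1 X5.26 Y9.10 E1.4475
G1 X0.00 Y10.51 E1.6286
G1 X-5.26 Y9.10 E1.8097
G1 X-9.10 Y5.26 E1.9904
G1 X-10.51 Y0.00 E2.1715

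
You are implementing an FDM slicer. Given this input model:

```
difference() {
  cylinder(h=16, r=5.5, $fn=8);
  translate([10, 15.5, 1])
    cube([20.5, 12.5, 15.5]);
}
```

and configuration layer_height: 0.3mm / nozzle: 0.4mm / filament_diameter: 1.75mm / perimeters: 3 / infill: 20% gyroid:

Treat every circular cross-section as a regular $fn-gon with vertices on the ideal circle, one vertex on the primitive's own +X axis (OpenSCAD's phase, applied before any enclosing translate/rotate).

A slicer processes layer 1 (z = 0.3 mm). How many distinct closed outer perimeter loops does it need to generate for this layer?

At z = 0.3 mm: the r=5.5 cylinder gives a regular 8-gon of circumradius 5.5 (constant along its height); the cube at (10, 15.5) is absent (z outside [1, 16.5]); After the difference (first − rest): none of the subtracted shapes is present at this height, so the r=5.5 cylinder is unchanged — 1 connected region. The result has 1 disconnected region.

1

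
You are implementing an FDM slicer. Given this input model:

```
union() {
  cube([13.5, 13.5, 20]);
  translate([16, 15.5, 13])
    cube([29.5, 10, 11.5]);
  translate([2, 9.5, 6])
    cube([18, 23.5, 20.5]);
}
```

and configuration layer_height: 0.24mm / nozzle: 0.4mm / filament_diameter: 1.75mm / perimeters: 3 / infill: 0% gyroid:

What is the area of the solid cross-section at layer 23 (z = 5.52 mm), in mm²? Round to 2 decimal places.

At z = 5.52 mm: the cube (footprint 13.5×13.5) is included at this height (area 182.25 mm²); the cube at (16, 15.5) does not reach this height (z outside [13, 24.5]); the cube at (2, 9.5) is absent (z outside [6, 26.5]); Taking the union: only the 13.5×13.5 cube is present, so the union is just that shape — area = 182.25 mm². Overall, the cross-section is a single solid region. Net area = 182.25 mm².

182.25 mm²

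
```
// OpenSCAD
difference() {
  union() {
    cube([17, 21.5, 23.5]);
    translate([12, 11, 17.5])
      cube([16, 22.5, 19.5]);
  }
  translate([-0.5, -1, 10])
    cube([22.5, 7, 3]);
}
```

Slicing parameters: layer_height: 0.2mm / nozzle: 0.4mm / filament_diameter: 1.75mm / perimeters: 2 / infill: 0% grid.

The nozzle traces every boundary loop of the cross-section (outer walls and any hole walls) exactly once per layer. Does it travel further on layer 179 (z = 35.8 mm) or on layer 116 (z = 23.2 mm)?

Layer 179 (z = 35.8): the cube does not reach this height (z outside [0, 23.5]); the 16×22.5 cube at (12, 11) contributes its full rectangle (perimeter 77.00 mm); Merging all regions: only the 16×22.5 cube at (12, 11) is present, so the union is just that shape — boundary = 77.00 mm; the cube at (-0.5, -1) is absent (z outside [10, 13]); Subtracting the remaining from the first: none of the subtracted shapes is present at this height, so that combined region is unchanged — boundary = 77.00 mm. So its perimeter = 77.00 mm. Layer 116 (z = 23.2): the cube is present — its section is the full 17×21.5 rectangle (perimeter 77.00 mm); the cube at (12, 11) is present — its section is the full 16×22.5 rectangle (perimeter 77.00 mm); Taking the union: the regions partially overlap (shared area 52.50 mm²), so the edge portions inside another operand are dropped and the merged outline is re-measured after clipping — boundary = 123.00 mm; the cube at (-0.5, -1) is absent (z outside [10, 13]); After the difference (first − rest): none of the subtracted shapes is present at this height, so the result so far is unchanged — boundary = 123.00 mm. So its perimeter = 123.00 mm. Layer 116 is larger (123.00 vs 77.00 mm).

layer 116 (z = 23.2 mm)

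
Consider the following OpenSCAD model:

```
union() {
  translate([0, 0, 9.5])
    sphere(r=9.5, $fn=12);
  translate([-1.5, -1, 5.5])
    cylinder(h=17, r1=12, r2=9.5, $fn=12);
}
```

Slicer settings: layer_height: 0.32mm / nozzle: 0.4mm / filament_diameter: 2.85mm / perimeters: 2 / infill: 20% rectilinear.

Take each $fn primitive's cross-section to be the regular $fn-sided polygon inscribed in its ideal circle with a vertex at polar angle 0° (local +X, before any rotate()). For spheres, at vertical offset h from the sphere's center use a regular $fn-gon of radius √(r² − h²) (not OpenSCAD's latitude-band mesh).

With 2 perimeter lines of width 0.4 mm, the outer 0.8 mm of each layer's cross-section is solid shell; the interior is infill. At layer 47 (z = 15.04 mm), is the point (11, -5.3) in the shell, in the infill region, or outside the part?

outside

At z = 15.04 mm: the sphere: section is a regular 12-gon, circumradius = √(r²−h²) = √(9.5²−5.54²) = 7.717; the cone at (-1.5, -1): at t=0.561 of its height the radius interpolates to r₁+(r₂−r₁)t = 10.597, giving a regular 12-gon of that circumradius; Taking the union: the r=9.5 sphere lies entirely inside the cone at (-1.5, -1), so the union is just the cone at (-1.5, -1) — 1 connected region. Overall, the cross-section is a single solid region. The nearest boundary edge runs (9.10, -1.00)→(7.68, -6.30); distance from the point to it = 2.95 mm. The point is not inside any of the regions above, so it lies outside the cross-section (2.95 mm from the nearest boundary).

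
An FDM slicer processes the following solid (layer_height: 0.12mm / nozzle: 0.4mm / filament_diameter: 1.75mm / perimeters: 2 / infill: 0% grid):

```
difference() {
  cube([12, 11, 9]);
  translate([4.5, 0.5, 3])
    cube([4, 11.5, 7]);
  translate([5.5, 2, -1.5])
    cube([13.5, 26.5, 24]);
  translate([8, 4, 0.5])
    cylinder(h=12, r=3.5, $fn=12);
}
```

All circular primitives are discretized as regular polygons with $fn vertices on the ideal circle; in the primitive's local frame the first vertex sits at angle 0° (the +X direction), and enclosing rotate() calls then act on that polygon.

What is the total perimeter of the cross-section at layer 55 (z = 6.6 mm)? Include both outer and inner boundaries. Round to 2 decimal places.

48.11 mm

At z = 6.6 mm: the 12×11 cube contributes its full rectangle (perimeter 46.00 mm); the cube at (4.5, 0.5) (footprint 4×11.5) is included at this height (perimeter 31.00 mm); the 13.5×26.5 cube at (5.5, 2) contributes its full rectangle (perimeter 80.00 mm); the cylinder at (8, 4): section is a regular 12-gon, circumradius r=3.5 (perimeter = 2·12·3.500·sin(180°/12) = 21.74 mm); After the difference (first − rest): starting from the 12×11 cube, the 4×11.5 cube at (4.5, 0.5) partially overlaps it — only the 42.00 mm² overlap (of its 46.00 mm²) is removed, clipping the outline; the 13.5×26.5 cube at (5.5, 2) partially overlaps it — only the 31.50 mm² overlap (of its 357.75 mm²) is removed, clipping the outline; the r=3.5 cylinder at (8, 4) partially overlaps it — only the 2.03 mm² overlap (of its 36.75 mm²) is removed, clipping the outline — boundary = 48.11 mm. Overall, the cross-section is a single solid region. Total boundary length (outer) = 48.11 mm.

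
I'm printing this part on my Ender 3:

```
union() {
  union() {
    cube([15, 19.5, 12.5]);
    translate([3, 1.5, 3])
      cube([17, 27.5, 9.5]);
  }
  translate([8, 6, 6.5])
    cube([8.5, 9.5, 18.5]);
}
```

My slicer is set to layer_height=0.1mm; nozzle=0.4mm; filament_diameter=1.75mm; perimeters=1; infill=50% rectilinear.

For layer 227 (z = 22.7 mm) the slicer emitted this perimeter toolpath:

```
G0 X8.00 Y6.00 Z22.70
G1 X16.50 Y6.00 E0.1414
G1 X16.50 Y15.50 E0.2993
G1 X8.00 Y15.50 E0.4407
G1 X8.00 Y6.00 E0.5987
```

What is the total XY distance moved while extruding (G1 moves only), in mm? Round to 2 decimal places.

Sum the Euclidean lengths of each G1 segment: total = 36.00 mm.

36.00 mm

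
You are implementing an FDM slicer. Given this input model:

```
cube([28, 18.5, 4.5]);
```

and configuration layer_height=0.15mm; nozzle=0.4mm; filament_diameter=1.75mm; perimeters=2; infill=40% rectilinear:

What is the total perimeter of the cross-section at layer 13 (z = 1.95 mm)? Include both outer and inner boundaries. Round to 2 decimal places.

At z = 1.95 mm: the cube is present — its section is the full 28×18.5 rectangle (perimeter 93.00 mm). Overall, the cross-section is a single solid region. Total boundary length (outer) = 93.00 mm.

93.00 mm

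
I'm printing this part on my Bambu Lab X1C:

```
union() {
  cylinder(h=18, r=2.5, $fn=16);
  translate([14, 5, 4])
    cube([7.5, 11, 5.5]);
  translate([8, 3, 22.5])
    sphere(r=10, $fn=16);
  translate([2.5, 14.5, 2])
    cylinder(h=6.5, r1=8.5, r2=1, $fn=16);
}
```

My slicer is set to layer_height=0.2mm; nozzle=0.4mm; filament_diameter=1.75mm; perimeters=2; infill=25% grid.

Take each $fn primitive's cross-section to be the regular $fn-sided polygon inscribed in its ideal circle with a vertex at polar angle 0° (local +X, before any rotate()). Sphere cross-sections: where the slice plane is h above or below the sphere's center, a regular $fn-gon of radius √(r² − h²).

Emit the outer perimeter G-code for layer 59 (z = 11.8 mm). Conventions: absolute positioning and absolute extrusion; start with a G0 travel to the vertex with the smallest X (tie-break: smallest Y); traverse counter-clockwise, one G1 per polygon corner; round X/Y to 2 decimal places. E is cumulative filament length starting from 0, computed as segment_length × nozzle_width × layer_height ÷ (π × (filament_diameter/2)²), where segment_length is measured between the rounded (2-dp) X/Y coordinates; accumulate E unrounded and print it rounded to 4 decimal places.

G0 X-2.50 Y0.00 Z11.80
G1 X-2.31 Y-0.96 E0.0325
G1 X-1.77 Y-1.77 E0.0649
G1 X-0.96 Y-2.31 E0.0973
G1 X0.00 Y-2.50 E0.1299
G1 X0.96 Y-2.31 E0.1624
G1 X1.77 Y-1.77 E0.1948
G1 X2.31 Y-0.96 E0.2272
G1 X2.50 Y0.00 E0.2597
G1 X2.31 Y0.96 E0.2923
G1 X1.77 Y1.77 E0.3246
G1 X0.96 Y2.31 E0.3570
G1 X0.00 Y2.50 E0.3896
G1 X-0.96 Y2.31 E0.4221
G1 X-1.77 Y1.77 E0.4545
G1 X-2.31 Y0.96 E0.4869
G1 X-2.50 Y0.00 E0.5194

At z = 11.8 mm: the cylinder: section is a regular 16-gon, circumradius r=2.5; the cube at (14, 5) does not reach this height (z outside [4, 9.5]); the sphere at (8, 3) is not intersected at this z (|z−center|=10.700 > r=10); the cone at (2.5, 14.5) does not reach this height (z outside [2, 8.5]); Combining (union): only the r=2.5 cylinder is present, so the union is just that shape — 1 connected region. The outline is a single polygon with 16 vertices. Extrusion per mm of travel: 0.4 × 0.2 / (π × 0.875²) = 0.033260. Accumulating E over each segment gives final E = 0.5194.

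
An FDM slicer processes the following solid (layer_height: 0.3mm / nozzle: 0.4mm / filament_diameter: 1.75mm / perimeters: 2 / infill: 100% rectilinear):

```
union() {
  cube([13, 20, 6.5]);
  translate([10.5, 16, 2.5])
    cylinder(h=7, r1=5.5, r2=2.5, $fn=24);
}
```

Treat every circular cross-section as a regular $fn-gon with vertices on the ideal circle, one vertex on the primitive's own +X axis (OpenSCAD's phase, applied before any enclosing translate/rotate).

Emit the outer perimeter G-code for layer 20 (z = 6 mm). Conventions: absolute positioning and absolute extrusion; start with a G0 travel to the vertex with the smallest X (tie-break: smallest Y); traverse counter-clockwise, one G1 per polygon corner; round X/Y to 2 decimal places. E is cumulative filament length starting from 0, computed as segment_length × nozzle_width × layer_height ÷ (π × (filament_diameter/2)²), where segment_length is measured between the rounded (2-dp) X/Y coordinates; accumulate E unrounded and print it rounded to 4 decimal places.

G0 X0.00 Y0.00 Z6.00
G1 X13.00 Y0.00 E0.6486
G1 X13.00 Y12.92 E1.2932
G1 X13.33 Y13.17 E1.3138
G1 X13.96 Y14.00 E1.3658
G1 X14.36 Y14.96 E1.4177
G1 X14.50 Y16.00 E1.4700
G1 X14.36 Y17.04 E1.5224
G1 X13.96 Y18.00 E1.5743
G1 X13.33 Y18.83 E1.6263
G1 X13.00 Y19.08 E1.6469
G1 X13.00 Y20.00 E1.6928
G1 X0.00 Y20.00 E2.3414
G1 X0.00 Y0.00 E3.3392

At z = 6 mm: the cube (footprint 13×20) is included at this height; the cone at (10.5, 16) contributes a regular 24-gon of circumradius 4.000 (interpolated between r1=5.5 and r2=2.5 at t=0.500); Taking the union: the regions partially overlap (shared area 43.33 mm²), so overlapping operands fuse into one piece — 1 connected region. The outline is a single polygon with 13 vertices. Extrusion per mm of travel: 0.4 × 0.3 / (π × 0.875²) = 0.049890. Accumulating E over each segment gives final E = 3.3392.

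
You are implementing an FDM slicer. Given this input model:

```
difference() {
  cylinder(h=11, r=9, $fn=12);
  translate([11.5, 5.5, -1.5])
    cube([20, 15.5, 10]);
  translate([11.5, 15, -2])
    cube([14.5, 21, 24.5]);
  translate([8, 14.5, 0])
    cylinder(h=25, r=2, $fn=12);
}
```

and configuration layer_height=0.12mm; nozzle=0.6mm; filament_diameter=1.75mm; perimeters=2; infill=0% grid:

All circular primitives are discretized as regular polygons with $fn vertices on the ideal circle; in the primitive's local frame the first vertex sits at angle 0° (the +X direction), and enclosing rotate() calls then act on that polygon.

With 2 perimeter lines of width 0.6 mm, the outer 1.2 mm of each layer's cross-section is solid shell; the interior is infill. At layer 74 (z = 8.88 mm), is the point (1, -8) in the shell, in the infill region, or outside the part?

At z = 8.88 mm: the r=9 cylinder contributes a regular 12-gon of circumradius 9; the cube at (11.5, 5.5) does not reach this height (z outside [-1.5, 8.5]); the cube at (11.5, 15) (footprint 14.5×21) is included at this height; the r=2 cylinder at (8, 14.5) contributes a regular 12-gon of circumradius 2; Taking the first minus the rest: starting from the r=9 cylinder, the 14.5×21 cube at (11.5, 15) misses the remaining region (no effect); the r=2 cylinder at (8, 14.5) misses the remaining region (no effect) — 1 connected region. Overall, the cross-section is a single solid region. The nearest boundary edge runs (4.50, -7.79)→(-0.00, -9.00); distance from the point to it = 0.71 mm. The point is inside the cross-section, 0.71 mm from the nearest boundary — within the 1.2 mm shell band (2 × 0.6).

shell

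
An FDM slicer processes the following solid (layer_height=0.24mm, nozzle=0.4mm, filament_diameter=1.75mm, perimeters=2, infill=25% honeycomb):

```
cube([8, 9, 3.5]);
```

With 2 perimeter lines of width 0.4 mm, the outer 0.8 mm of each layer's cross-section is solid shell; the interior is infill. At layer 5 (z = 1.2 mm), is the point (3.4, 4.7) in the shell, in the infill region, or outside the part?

At z = 1.2 mm: the cube is present — its section is the full 8×9 rectangle. Overall, the cross-section is a single solid region. The nearest boundary edge runs (0.00, 9.00)→(0.00, 0.00); distance from the point to it = 3.40 mm. The point is inside the cross-section and 3.40 mm from the nearest boundary — more than the 0.8 mm shell width (2 × 0.4), so it's in the infill interior.

infill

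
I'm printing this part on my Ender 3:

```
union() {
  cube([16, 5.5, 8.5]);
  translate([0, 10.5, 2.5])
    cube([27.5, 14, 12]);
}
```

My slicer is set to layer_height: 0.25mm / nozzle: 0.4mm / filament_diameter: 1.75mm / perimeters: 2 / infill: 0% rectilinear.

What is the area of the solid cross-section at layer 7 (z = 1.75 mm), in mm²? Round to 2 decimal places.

At z = 1.75 mm: the 16×5.5 cube contributes its full rectangle (area 88.00 mm²); the cube at (0, 10.5) is absent (z outside [2.5, 14.5]); Combining (union): only the 16×5.5 cube is present, so the union is just that shape — area = 88.00 mm². Overall, the cross-section is a single solid region. Net area = 88.00 mm².

88.00 mm²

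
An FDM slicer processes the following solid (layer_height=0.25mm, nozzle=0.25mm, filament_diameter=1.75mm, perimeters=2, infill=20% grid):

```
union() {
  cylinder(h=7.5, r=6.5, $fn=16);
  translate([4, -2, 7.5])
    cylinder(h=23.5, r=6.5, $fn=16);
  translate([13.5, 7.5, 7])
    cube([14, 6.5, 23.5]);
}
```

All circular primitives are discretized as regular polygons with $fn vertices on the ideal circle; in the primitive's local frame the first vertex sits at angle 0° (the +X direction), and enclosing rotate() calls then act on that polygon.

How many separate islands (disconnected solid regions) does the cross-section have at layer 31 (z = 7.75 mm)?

At z = 7.75 mm: the cylinder is not intersected at this z (z outside [0, 7.5]); the cylinder at (4, -2): section is a regular 16-gon, circumradius r=6.5; the cube at (13.5, 7.5) (footprint 14×6.5) is included at this height; Merging all regions: the 2 present regions are separate (no shared area or edge), so areas and boundary lengths simply add and each stays a separate island — 2 connected regions. Overall, the cross-section has 2 separate islands. Island count = 2.

2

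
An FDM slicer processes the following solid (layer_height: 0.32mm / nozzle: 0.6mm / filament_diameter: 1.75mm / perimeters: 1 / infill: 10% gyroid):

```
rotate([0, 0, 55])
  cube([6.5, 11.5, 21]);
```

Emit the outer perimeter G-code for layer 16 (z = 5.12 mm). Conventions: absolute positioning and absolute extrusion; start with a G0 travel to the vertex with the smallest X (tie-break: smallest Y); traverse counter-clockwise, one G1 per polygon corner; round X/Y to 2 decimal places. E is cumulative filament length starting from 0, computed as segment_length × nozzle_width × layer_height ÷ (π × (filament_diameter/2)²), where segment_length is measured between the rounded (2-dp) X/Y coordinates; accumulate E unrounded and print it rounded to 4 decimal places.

At z = 5.12 mm: the 6.5×11.5 cube contributes its full rectangle; (whole slice rotated 55° about Z — lengths, areas and connectivity unchanged). The outline is a single polygon with 4 vertices. Extrusion per mm of travel: 0.6 × 0.32 / (π × 0.875²) = 0.079824. Accumulating E over each segment gives final E = 2.8736.

G0 X-9.42 Y6.60 Z5.12
G1 X0.00 Y0.00 E0.9181
G1 X3.73 Y5.32 E1.4368
G1 X-5.69 Y11.92 E2.3549
G1 X-9.42 Y6.60 E2.8736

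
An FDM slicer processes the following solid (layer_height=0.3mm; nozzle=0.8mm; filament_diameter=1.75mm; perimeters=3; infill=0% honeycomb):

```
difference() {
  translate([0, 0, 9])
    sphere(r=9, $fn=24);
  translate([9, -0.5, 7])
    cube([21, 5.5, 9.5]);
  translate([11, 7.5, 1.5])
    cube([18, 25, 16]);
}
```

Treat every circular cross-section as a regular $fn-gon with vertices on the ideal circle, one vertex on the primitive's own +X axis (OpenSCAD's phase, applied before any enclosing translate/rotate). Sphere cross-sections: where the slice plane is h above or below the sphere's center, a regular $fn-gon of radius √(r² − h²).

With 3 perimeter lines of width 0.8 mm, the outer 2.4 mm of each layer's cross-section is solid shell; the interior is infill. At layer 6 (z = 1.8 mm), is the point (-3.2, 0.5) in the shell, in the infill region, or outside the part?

shell

At z = 1.8 mm: the sphere: section is a regular 24-gon, circumradius = √(r²−h²) = √(9²−7.2²) = 5.400; the cube at (9, -0.5) is not intersected at this z (z outside [7, 16.5]); the cube at (11, 7.5) is present — its section is the full 18×25 rectangle; After the difference (first − rest): starting from the r=9 sphere, the 18×25 cube at (11, 7.5) misses the remaining region (no effect) — 1 connected region. Overall, the cross-section is a single solid region. The nearest boundary edge runs (-5.40, 0.00)→(-5.22, 1.40); distance from the point to it = 2.12 mm. The point is inside the cross-section, 2.12 mm from the nearest boundary — within the 2.4 mm shell band (3 × 0.8).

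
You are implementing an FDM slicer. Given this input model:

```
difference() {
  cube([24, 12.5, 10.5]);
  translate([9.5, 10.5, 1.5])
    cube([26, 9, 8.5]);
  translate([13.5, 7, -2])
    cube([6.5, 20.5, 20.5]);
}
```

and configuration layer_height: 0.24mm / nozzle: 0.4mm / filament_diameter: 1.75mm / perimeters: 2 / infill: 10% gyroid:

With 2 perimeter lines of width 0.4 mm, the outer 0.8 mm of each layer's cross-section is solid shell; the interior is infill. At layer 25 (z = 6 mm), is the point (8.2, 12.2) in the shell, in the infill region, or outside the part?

At z = 6 mm: the cube is present — its section is the full 24×12.5 rectangle; the cube at (9.5, 10.5) is present — its section is the full 26×9 rectangle; the 6.5×20.5 cube at (13.5, 7) contributes its full rectangle; After the difference (first − rest): starting from the 24×12.5 cube, the 26×9 cube at (9.5, 10.5) partially overlaps it — only the 29.00 mm² overlap (of its 234.00 mm²) is removed, clipping the outline; the 6.5×20.5 cube at (13.5, 7) partially overlaps it — only the 22.75 mm² overlap (of its 133.25 mm²) is removed, clipping the outline — 1 connected region. Overall, the cross-section is a single solid region. The nearest boundary edge runs (0.00, 12.50)→(9.50, 12.50); distance from the point to it = 0.30 mm. The point is inside the cross-section, 0.30 mm from the nearest boundary — within the 0.8 mm shell band (2 × 0.4).

shell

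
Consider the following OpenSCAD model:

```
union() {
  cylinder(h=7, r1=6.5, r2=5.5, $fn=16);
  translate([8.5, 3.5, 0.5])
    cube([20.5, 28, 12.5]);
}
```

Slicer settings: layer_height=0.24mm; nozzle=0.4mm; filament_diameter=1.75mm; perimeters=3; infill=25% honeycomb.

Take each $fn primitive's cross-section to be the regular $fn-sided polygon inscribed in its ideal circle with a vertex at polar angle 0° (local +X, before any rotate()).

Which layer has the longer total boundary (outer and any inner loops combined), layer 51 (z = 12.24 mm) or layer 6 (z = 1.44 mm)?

Layer 51 (z = 12.24): the cone does not reach this height (z outside [0, 7]); the cube at (8.5, 3.5) is present — its section is the full 20.5×28 rectangle (perimeter 97.00 mm); Combining (union): only the 20.5×28 cube at (8.5, 3.5) is present, so the union is just that shape — boundary = 97.00 mm. So its perimeter = 97.00 mm. Layer 6 (z = 1.44): the cone contributes a regular 16-gon of circumradius 6.294 (interpolated between r1=6.5 and r2=5.5 at t=0.206) (perimeter = 2·16·6.294·sin(180°/16) = 39.29 mm); the 20.5×28 cube at (8.5, 3.5) contributes its full rectangle (perimeter 97.00 mm); Merging all regions: the 2 present regions are separate (no shared area or edge), so areas and boundary lengths simply add and each stays a separate island — boundary = 136.29 mm. So its perimeter = 136.29 mm. Layer 6 is larger (136.29 vs 97.00 mm).

layer 6 (z = 1.44 mm)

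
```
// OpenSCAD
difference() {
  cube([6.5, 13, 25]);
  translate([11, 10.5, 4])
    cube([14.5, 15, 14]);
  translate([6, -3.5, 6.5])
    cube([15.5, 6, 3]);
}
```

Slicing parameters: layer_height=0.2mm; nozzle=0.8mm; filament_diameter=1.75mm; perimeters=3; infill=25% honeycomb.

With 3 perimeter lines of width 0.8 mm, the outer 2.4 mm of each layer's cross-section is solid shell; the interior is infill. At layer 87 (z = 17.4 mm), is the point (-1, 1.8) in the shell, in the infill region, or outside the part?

outside

At z = 17.4 mm: the cube is present — its section is the full 6.5×13 rectangle; the 14.5×15 cube at (11, 10.5) contributes its full rectangle; the cube at (6, -3.5) is not intersected at this z (z outside [6.5, 9.5]); After the difference (first − rest): starting from the 6.5×13 cube, the 14.5×15 cube at (11, 10.5) misses the remaining region (no effect) — 1 connected region. Overall, the cross-section is a single solid region. The nearest boundary edge runs (0.00, 0.00)→(0.00, 13.00); distance from the point to it = 1.00 mm. The point is not inside any of the regions above, so it lies outside the cross-section (1.00 mm from the nearest boundary).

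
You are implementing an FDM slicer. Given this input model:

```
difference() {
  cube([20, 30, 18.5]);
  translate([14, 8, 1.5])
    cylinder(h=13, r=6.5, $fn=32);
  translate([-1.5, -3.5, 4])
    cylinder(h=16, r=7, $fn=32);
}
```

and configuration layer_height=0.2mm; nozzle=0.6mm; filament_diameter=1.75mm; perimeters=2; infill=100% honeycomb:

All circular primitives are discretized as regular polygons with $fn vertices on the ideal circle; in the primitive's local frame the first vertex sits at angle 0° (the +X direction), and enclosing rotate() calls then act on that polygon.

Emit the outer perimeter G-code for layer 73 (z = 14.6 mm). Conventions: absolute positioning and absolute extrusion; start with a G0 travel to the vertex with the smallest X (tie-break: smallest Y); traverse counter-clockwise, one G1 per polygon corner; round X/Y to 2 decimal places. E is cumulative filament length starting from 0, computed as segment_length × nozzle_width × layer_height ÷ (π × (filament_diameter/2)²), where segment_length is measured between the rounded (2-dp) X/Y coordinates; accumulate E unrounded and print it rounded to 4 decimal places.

At z = 14.6 mm: the cube is present — its section is the full 20×30 rectangle; the cylinder at (14, 8) is not intersected at this z (z outside [1.5, 14.5]); the r=7 cylinder at (-1.5, -3.5) contributes a regular 32-gon of circumradius 7; After the difference (first − rest): starting from the 20×30 cube, the r=7 cylinder at (-1.5, -3.5) partially overlaps it — only the 9.75 mm² overlap (of its 152.95 mm²) is removed, clipping the outline — 1 connected region. The outline is a single polygon with 9 vertices. Extrusion per mm of travel: 0.6 × 0.2 / (π × 0.875²) = 0.049890. Accumulating E over each segment gives final E = 4.8862.

G0 X0.00 Y3.32 Z14.60
G1 X1.18 Y2.97 E0.0614
G1 X2.39 Y2.32 E0.1299
G1 X3.45 Y1.45 E0.1983
G1 X4.32 Y0.39 E0.2668
G1 X4.53 Y0.00 E0.2889
G1 X20.00 Y0.00 E1.0607
G1 X20.00 Y30.00 E2.5574
G1 X0.00 Y30.00 E3.5552
G1 X0.00 Y3.32 E4.8862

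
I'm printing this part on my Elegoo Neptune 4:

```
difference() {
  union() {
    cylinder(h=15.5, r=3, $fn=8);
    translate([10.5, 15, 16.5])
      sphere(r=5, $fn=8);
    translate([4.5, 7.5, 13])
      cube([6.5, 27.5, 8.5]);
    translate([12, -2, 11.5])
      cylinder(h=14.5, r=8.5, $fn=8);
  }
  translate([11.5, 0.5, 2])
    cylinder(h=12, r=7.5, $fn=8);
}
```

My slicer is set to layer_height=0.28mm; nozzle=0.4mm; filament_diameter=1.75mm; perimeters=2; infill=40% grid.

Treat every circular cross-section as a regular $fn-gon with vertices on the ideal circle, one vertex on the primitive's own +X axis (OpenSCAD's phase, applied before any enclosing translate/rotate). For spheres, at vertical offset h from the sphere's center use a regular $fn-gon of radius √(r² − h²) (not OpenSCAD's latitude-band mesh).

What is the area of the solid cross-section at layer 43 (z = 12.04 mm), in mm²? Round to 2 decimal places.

At z = 12.04 mm: the r=3 cylinder gives a regular 8-gon of circumradius 3 (constant along its height) (area = (8/2)·3.000²·sin(360°/8) = 25.46 mm²); the sphere at (10.5, 15): section is a regular 8-gon, circumradius = √(r²−h²) = √(5²−4.46²) = 2.260 (area = (8/2)·2.260²·sin(360°/8) = 14.45 mm²); the cube at (4.5, 7.5) is absent (z outside [13, 21.5]); the r=8.5 cylinder at (12, -2) contributes a regular 8-gon of circumradius 8.5 (area = (8/2)·8.500²·sin(360°/8) = 204.35 mm²); Merging all regions: the 3 present regions are separate (no shared area or edge), so areas and boundary lengths simply add and each stays a separate island — area = 244.26 mm²; the r=7.5 cylinder at (11.5, 0.5) gives a regular 8-gon of circumradius 7.5 (constant along its height) (area = (8/2)·7.500²·sin(360°/8) = 159.10 mm²); After the difference (first − rest): starting from that combined region (244.26 mm²), the r=7.5 cylinder at (11.5, 0.5) partially overlaps it — only the 139.96 mm² overlap (of its 159.10 mm²) is removed, clipping the outline — area = 104.30 mm². Overall, the cross-section has 3 separate islands. Net area = 104.30 mm².

104.30 mm²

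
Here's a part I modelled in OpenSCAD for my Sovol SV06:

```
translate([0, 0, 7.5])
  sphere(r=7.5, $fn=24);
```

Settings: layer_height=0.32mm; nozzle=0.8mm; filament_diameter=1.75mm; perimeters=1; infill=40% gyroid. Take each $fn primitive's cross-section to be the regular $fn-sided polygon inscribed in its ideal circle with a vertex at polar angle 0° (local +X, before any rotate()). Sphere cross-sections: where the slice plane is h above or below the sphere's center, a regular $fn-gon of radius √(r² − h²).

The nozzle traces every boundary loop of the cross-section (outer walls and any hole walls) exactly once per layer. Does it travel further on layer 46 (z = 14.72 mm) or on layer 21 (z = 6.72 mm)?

layer 21 (z = 6.72 mm)

Layer 46 (z = 14.72): the r=7.5 sphere contributes a regular 24-gon of circumradius √(7.5²−7.22²) = 2.030 (perimeter = 2·24·2.030·sin(180°/24) = 12.72 mm). So its perimeter = 12.72 mm. Layer 21 (z = 6.72): the sphere: section is a regular 24-gon, circumradius = √(r²−h²) = √(7.5²−0.78²) = 7.459 (perimeter = 2·24·7.459·sin(180°/24) = 46.73 mm). So its perimeter = 46.73 mm. Layer 21 is larger (46.73 vs 12.72 mm).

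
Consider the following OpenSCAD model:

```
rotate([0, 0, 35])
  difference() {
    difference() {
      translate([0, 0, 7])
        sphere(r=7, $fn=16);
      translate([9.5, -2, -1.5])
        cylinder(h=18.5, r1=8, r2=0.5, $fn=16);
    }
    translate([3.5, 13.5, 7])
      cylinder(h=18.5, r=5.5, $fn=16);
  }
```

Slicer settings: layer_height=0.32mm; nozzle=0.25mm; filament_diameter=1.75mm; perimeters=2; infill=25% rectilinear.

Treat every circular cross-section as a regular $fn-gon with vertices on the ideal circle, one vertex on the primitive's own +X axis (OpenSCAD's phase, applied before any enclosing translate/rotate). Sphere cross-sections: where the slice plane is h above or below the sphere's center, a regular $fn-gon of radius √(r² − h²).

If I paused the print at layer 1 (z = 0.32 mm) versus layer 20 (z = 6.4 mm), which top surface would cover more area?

layer 20 (z = 6.4 mm)

Layer 1 (z = 0.32): the r=7 sphere contributes a regular 16-gon of circumradius √(7²−6.68²) = 2.092 (area = (16/2)·2.092²·sin(360°/16) = 13.40 mm²); the cone at (9.5, -2): at t=0.098 of its height the radius interpolates to r₁+(r₂−r₁)t = 7.262, giving a regular 16-gon of that circumradius (area = (16/2)·7.262²·sin(360°/16) = 161.46 mm²); Taking the first minus the rest: starting from the r=7 sphere (13.40 mm²), the cone at (9.5, -2) misses the remaining region (no effect) — area = 13.40 mm²; the cylinder at (3.5, 13.5) does not reach this height (z outside [7, 25.5]); After the difference (first − rest): none of the subtracted shapes is present at this height, so the result so far is unchanged — area = 13.40 mm²; (rotated 35° about Z; rotation is an isometry so areas/perimeters/island counts are preserved). So its area = 13.40 mm². Layer 20 (z = 6.4): the r=7 sphere slices to a regular 16-gon of circumradius 6.974 (√(r²−h²) with h=0.6 from center) (area = (16/2)·6.974²·sin(360°/16) = 148.91 mm²); the cone at (9.5, -2) contributes a regular 16-gon of circumradius 4.797 (interpolated between r1=8 and r2=0.5 at t=0.427) (area = (16/2)·4.797²·sin(360°/16) = 70.46 mm²); Taking the first minus the rest: starting from the r=7 sphere (148.91 mm²), the cone at (9.5, -2) partially overlaps it — only the 8.09 mm² overlap (of its 70.46 mm²) is removed, clipping the outline — area = 140.82 mm²; the cylinder at (3.5, 13.5) does not reach this height (z outside [7, 25.5]); Taking the first minus the rest: none of the subtracted shapes is present at this height, so that combined region is unchanged — area = 140.82 mm²; (rotated 35° about Z; rotation is an isometry so areas/perimeters/island counts are preserved). So its area = 140.82 mm². Layer 20 is larger (140.82 vs 13.40 mm²).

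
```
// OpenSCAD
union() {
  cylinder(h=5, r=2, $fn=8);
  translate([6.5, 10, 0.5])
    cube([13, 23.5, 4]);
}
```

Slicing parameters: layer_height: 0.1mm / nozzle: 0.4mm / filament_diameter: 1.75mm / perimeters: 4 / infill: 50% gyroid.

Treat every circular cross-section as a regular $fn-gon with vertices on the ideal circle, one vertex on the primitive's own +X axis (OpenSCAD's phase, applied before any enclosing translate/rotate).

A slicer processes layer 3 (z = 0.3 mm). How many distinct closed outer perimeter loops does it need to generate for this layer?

1

At z = 0.3 mm: the r=2 cylinder contributes a regular 8-gon of circumradius 2; the cube at (6.5, 10) does not reach this height (z outside [0.5, 4.5]); Taking the union: only the r=2 cylinder is present, so the union is just that shape — 1 connected region. The result has 1 disconnected region.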